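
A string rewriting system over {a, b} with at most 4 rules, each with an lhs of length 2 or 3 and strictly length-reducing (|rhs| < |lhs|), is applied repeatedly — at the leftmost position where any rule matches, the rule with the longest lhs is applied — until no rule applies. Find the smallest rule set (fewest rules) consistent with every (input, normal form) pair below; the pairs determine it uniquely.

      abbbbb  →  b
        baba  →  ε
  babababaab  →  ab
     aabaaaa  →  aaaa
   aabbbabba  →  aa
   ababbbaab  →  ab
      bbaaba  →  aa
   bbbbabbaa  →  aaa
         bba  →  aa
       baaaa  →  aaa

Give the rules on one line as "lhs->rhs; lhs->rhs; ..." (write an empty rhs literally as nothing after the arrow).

  | abbbbb => bbbb => abb => b
  | baba => ba => ε
  | babababaab => bababaab => babaab => baab => ab
  | aabaaaa => aaaa

aba->; abb->b; ba->; bb->a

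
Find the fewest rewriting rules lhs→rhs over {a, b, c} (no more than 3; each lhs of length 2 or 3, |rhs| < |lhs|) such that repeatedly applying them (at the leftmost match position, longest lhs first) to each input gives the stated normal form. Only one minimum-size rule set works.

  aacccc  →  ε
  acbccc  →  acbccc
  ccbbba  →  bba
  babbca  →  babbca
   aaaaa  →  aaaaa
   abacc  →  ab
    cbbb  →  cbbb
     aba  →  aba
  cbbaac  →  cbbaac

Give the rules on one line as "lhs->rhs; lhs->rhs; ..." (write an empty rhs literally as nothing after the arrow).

  | aacccc => acc => ε
  | acbccc
  | ccbbba => bba
  | babbca

acc->; ccb->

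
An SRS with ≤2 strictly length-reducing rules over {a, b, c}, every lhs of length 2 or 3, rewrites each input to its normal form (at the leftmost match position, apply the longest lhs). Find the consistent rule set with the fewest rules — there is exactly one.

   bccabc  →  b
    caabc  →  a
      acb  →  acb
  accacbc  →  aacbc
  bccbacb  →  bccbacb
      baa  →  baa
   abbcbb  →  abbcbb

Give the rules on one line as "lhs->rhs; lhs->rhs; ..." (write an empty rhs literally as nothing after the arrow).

  | bccabc => bcabc => babc => b
  | caabc => aabc => a
  | acb
  | accacbc => acacbc => aacbc

abc->; ca->a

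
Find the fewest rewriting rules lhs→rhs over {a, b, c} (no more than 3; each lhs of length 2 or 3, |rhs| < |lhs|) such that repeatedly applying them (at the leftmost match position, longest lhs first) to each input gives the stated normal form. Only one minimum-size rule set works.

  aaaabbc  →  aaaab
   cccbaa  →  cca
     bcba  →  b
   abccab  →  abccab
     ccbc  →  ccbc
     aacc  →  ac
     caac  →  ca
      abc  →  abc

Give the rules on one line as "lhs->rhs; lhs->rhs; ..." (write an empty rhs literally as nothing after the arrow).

  | aaaabbc => aaaab
  | cccbaa => cca
  | bcba => b
  | abccab

aac->a; bbc->b; cba->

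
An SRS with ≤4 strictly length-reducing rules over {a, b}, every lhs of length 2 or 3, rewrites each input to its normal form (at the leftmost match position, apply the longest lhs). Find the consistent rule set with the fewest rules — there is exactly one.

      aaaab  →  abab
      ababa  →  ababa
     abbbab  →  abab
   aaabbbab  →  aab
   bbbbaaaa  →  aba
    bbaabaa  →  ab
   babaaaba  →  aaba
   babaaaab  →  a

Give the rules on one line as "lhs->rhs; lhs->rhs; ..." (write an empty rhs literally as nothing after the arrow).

  | aaaab => abab
  | ababa
  | abbbab => abab
  | aaabbbab => abbbbab => abbab => aab

aaa->ab; baa->a; bb->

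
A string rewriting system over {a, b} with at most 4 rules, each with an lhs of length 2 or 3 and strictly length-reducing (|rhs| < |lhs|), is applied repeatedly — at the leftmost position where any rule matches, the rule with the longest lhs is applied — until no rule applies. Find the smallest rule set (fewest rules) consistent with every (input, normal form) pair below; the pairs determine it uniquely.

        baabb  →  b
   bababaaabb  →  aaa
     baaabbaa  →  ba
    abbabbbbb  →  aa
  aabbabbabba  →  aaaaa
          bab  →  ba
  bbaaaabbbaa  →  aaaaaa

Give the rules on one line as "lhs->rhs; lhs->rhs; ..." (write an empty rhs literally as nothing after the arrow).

ab->a; baa->b; bb->

  | baabb => bbb => b
  | bababaaabb => baabaaabb => bbaaabb => aaabb => aaab => aaa
  | baaabbaa => babbaa => babaa => baaa => ba
  | abbabbbbb => ababbbbb => aabbbbb => aabbbb => aabbb => aabb => aab => aa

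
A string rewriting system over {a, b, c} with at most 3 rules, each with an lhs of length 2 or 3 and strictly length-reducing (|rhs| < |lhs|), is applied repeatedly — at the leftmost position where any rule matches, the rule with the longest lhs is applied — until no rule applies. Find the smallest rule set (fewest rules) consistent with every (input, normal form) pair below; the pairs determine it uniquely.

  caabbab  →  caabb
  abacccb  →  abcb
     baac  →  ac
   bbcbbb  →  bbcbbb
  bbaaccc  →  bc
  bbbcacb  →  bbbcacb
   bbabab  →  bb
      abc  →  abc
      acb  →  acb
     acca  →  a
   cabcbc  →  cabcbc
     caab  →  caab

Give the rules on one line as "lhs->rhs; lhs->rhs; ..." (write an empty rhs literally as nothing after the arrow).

ba->; cc->b

  | caabbab => caabb
  | abacccb => acccb => abcb
  | baac => ac
  | bbcbbb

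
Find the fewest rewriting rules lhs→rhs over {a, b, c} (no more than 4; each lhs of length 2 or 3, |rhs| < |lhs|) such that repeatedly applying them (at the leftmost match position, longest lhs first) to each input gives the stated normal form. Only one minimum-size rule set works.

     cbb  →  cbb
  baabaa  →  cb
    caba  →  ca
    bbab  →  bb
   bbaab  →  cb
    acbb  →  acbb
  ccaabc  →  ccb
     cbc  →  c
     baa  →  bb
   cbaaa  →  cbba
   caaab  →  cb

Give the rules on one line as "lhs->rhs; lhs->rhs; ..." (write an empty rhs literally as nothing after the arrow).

aa->b; ab->; bbb->c; bc->

  | cbb
  | baabaa => bbbaa => caa => cb
  | caba => ca
  | bbab => bb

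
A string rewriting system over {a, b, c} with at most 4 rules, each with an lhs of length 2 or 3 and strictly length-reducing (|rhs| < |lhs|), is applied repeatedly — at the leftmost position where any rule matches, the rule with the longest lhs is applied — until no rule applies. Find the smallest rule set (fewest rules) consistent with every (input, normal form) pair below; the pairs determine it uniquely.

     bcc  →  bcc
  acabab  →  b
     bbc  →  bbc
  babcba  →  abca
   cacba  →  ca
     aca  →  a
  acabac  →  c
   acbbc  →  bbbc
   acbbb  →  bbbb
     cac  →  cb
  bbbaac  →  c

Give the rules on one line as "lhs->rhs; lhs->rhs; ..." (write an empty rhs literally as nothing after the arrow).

  | bcc
  | acabab => babab => abab => aab => b
  | bbc
  | babcba => abcba => abca

aa->; ac->b; ba->a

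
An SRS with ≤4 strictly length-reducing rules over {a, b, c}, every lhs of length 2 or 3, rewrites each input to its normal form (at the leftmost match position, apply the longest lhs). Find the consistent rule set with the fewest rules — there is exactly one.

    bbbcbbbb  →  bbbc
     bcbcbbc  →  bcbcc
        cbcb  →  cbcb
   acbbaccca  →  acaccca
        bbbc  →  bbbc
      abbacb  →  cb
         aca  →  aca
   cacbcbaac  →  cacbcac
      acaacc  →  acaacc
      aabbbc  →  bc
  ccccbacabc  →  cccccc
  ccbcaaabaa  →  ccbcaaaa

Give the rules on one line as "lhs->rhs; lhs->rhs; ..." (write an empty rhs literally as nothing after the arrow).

ab->; ba->; cbb->c

  | bbbcbbbb => bbbcbb => bbbc
  | bcbcbbc => bcbcc
  | cbcb
  | acbbaccca => acaccca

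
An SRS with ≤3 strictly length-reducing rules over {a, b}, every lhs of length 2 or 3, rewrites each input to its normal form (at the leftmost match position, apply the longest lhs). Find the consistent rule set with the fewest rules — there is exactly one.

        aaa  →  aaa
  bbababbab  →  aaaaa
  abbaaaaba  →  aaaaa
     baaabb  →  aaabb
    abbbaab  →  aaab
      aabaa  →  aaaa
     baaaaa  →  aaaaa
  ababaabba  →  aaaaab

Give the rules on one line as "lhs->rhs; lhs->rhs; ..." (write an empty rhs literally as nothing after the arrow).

ba->; baa->aa; bab->aa

  | aaa
  | bbababbab => baaabbab => aaabbab => aaabaa => aaaaa
  | abbaaaaba => abaaaaba => aaaaaba => aaaaa
  | baaabb => aaabb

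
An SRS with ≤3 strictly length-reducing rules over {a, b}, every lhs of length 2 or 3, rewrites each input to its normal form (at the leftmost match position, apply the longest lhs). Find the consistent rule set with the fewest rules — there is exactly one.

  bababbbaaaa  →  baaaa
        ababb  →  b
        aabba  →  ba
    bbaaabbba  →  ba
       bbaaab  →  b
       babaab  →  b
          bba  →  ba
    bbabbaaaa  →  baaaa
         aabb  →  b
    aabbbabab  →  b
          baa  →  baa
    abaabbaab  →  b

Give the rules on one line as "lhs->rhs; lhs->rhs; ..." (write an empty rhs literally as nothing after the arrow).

  | bababbbaaaa => bbabbbaaaa => babbbaaaa => bbbbaaaa => bbbaaaa => bbaaaa => baaaa
  | ababb => babb => bbb => bb => b
  | aabba => abba => bba => ba
  | bbaaabbba => baaabbba => baabbba => babbba => bbbba => bbba => bba => ba

ab->b; bb->b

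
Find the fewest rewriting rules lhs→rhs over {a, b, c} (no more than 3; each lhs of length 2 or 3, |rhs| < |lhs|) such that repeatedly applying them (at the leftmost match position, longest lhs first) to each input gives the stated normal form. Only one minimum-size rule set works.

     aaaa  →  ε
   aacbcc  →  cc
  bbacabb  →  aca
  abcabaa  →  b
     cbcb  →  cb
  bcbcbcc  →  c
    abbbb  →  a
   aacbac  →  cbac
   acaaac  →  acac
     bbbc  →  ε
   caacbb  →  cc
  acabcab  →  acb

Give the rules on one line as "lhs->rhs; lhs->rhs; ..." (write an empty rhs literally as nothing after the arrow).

aa->; bb->; bc->

  | aaaa => aa => ε
  | aacbcc => cbcc => cc
  | bbacabb => acabb => aca
  | abcabaa => aabaa => baa => b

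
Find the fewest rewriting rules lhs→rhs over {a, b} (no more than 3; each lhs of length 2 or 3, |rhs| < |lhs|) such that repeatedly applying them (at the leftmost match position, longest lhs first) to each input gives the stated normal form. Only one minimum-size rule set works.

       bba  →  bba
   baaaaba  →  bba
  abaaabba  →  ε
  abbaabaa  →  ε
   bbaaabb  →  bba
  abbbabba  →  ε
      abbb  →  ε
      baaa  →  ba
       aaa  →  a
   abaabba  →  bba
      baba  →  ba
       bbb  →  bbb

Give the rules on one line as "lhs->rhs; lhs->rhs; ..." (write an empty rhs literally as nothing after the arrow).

aa->; ab->; abb->a

  | bba
  | baaaaba => baaba => bba
  | abaaabba => aaabba => abba => aa => ε
  | abbaabaa => aaabaa => abaa => aa => ε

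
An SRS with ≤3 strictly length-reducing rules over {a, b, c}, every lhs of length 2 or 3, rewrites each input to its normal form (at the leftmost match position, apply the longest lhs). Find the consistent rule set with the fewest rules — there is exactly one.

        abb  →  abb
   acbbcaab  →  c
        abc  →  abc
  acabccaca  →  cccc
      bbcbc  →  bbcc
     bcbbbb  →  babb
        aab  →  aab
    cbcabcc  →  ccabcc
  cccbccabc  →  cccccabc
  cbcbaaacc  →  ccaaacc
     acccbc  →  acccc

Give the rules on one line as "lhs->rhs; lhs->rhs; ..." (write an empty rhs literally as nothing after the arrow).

aca->c; cb->c; cbb->a

  | abb
  | acbbcaab => aacaab => acab => cb => c
  | abc
  | acabccaca => cbccaca => cccaca => cccc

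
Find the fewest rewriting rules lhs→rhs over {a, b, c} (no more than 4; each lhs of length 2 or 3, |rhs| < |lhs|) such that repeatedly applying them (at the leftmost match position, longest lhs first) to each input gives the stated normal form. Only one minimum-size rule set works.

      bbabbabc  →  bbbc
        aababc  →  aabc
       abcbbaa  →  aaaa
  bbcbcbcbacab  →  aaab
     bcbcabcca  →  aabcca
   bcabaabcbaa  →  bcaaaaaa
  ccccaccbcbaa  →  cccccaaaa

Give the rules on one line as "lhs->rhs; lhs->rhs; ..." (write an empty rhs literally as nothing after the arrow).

ac->; ba->; bcb->aa

  | bbabbabc => bbbabc => bbbc
  | aababc => aabc
  | abcbbaa => aaabaa => aaaa
  | bbcbcbcbacab => baacbcbacab => acbcbacab => bcbacab => aaacab => aaab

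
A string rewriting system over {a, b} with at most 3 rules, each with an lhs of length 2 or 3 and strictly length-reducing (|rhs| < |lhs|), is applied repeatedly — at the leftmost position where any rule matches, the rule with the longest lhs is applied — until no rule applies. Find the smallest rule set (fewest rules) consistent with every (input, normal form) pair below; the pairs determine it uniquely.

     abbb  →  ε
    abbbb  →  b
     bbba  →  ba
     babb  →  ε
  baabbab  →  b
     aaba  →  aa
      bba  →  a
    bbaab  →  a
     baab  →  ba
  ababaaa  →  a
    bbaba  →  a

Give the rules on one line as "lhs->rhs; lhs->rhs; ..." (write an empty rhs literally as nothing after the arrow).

  | abbb => bb => ε
  | abbbb => bbb => b
  | bbba => ba
  | babb => bb => ε

aaa->a; ab->; bb->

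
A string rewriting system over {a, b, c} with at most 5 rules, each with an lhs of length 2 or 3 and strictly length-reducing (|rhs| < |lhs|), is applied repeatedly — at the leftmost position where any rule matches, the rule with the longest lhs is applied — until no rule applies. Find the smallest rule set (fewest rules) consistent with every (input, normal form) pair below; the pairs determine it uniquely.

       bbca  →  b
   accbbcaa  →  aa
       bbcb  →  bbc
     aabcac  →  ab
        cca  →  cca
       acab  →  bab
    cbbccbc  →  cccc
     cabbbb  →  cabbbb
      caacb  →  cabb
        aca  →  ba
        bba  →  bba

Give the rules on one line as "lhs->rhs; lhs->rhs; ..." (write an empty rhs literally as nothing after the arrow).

ac->b; bca->; bcc->; cb->c

  | bbca => b
  | accbbcaa => bcbbcaa => bcbcaa => bccaa => aa
  | bbcb => bbc
  | aabcac => aac => ab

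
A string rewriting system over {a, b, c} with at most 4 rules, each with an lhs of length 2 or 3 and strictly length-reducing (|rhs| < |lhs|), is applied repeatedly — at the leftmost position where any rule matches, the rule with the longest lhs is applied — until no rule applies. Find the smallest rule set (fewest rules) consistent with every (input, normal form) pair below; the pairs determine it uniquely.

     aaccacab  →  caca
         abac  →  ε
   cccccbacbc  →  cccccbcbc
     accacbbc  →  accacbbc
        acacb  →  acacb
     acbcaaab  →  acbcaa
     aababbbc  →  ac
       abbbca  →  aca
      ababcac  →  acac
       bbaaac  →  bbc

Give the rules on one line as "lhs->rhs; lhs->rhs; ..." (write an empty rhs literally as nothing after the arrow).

aab->a; aac->; ab->a; ba->b

  | aaccacab => cacab => caca
  | abac => aac => ε
  | cccccbacbc => cccccbcbc
  | accacbbc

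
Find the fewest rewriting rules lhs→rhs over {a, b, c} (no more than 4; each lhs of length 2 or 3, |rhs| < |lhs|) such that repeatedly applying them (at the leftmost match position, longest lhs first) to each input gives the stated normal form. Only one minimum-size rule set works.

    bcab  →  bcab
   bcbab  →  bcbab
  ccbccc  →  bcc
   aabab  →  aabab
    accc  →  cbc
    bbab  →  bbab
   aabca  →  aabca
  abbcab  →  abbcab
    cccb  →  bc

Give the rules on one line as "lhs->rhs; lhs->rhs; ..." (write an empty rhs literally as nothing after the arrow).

acc->cb; ccb->bc; ccc->cc

  | bcab
  | bcbab
  | ccbccc => bcccc => bccc => bcc
  | aabab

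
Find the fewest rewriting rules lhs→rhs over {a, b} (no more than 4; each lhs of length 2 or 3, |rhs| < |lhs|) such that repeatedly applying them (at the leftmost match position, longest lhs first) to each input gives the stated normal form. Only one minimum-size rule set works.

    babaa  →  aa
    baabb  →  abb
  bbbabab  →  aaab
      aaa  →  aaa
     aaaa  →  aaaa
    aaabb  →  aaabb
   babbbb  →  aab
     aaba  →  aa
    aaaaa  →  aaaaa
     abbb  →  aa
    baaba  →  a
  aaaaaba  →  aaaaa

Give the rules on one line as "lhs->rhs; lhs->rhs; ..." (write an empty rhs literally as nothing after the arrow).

  | babaa => abaa => aa
  | baabb => abb
  | bbbabab => aabab => aaab
  | aaa

ba->; bab->ab; bbb->a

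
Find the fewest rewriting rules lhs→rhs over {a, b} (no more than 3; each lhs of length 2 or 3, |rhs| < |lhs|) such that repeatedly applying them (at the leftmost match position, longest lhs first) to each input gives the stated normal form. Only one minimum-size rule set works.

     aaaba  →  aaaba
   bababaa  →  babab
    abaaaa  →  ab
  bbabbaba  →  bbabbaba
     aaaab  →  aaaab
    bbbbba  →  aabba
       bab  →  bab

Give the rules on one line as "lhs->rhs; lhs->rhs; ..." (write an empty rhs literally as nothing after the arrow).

  | aaaba
  | bababaa => babab
  | abaaaa => abaa => ab
  | bbabbaba

baa->b; bbb->aa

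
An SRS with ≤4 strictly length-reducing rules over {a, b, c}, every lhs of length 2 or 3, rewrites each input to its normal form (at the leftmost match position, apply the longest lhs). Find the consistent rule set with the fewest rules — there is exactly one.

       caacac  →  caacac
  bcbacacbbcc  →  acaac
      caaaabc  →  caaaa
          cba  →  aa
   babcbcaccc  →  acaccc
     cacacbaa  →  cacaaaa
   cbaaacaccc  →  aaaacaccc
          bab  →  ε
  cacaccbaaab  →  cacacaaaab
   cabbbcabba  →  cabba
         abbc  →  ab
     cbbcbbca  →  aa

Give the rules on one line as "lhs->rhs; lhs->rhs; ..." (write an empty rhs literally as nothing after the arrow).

bab->; bc->; bcb->; cb->a

  | caacac
  | bcbacacbbcc => acacbbcc => acaabcc => acaac
  | caaaabc => caaaa
  | cba => aa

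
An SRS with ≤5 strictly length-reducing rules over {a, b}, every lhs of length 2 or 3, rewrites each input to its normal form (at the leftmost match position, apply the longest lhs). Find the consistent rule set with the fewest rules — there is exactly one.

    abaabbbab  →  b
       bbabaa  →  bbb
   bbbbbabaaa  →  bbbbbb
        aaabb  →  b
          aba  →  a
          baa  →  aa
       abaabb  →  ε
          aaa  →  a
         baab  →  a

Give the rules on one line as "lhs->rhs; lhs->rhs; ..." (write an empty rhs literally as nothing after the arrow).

aaa->a; ab->; baa->aa; bba->bb

  | abaabbbab => aabbbab => abbab => bab => b
  | bbabaa => bbbaa => bbba => bbb
  | bbbbbabaaa => bbbbbbaaa => bbbbbbaa => bbbbbba => bbbbbb
  | aaabb => abb => b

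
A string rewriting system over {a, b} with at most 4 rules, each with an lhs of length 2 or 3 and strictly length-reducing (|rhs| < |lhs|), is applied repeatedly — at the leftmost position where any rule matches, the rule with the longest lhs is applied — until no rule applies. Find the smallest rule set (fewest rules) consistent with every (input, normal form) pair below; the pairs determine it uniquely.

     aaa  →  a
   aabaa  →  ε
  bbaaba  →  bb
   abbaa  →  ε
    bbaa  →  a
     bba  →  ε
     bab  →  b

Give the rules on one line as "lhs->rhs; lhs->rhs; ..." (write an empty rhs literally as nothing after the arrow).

aa->a; aba->bb; ba->; bba->ba

  | aaa => aa => a
  | aabaa => abaa => bba => ba => ε
  | bbaaba => baaba => aba => bb
  | abbaa => abaa => bba => ba => ε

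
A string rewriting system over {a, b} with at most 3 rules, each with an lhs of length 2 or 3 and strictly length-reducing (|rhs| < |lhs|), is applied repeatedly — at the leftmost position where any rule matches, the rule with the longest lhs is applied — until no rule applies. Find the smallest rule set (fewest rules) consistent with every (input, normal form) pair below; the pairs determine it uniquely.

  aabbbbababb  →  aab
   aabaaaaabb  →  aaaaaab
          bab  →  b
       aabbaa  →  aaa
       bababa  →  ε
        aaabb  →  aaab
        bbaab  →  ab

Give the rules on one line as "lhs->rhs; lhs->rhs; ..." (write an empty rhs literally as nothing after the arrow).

ba->; bb->b

  | aabbbbababb => aabbbababb => aabbababb => aabababb => aababb => aabb => aab
  | aabaaaaabb => aaaaaabb => aaaaaab
  | bab => b
  | aabbaa => aabaa => aaa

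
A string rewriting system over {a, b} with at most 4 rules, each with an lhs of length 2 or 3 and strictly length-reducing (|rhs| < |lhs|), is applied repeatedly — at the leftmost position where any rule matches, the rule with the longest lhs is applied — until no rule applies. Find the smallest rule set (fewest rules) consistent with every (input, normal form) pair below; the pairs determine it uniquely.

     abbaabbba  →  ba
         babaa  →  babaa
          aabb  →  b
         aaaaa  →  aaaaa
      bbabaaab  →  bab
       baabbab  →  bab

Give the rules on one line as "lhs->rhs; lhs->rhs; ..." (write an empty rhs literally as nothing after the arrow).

aab->bb; abb->; bb->b

  | abbaabbba => aabbba => bbbba => bbba => bba => ba
  | babaa
  | aabb => bbb => bb => b
  | aaaaa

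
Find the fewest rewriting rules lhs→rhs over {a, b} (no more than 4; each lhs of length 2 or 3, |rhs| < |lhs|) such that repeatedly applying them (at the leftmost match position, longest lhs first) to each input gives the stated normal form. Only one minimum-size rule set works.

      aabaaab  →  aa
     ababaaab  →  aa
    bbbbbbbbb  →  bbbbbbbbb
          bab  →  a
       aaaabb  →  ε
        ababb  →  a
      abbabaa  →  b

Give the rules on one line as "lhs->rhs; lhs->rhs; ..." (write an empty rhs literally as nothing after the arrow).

aaa->b; ab->a; abb->; ba->a

  | aabaaab => aaaaab => baab => aab => aa
  | ababaaab => aabaaab => aaaaab => baab => aab => aa
  | bbbbbbbbb
  | bab => ab => a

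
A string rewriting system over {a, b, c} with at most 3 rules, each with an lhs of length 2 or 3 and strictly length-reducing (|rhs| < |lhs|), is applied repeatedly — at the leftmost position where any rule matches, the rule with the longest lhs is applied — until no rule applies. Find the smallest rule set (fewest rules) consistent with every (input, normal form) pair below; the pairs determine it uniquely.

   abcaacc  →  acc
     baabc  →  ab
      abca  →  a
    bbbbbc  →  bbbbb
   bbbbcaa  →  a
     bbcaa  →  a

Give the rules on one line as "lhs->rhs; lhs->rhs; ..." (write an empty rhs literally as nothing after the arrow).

aa->a; ba->a; bc->b

  | abcaacc => abaacc => aaacc => aacc => acc
  | baabc => aabc => abc => ab
  | abca => aba => aa => a
  | bbbbbc => bbbbb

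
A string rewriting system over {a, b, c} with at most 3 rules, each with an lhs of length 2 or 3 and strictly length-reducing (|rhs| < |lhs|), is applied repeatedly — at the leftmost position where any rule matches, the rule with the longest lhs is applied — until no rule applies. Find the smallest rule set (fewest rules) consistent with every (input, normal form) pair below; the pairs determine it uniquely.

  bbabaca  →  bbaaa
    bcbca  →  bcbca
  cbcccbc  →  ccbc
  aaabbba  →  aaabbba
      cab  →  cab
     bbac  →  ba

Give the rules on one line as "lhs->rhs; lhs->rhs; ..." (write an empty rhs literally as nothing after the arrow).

  | bbabaca => bbaaa
  | bcbca
  | cbcccbc => ccbc
  | aaabbba

bac->a; bcc->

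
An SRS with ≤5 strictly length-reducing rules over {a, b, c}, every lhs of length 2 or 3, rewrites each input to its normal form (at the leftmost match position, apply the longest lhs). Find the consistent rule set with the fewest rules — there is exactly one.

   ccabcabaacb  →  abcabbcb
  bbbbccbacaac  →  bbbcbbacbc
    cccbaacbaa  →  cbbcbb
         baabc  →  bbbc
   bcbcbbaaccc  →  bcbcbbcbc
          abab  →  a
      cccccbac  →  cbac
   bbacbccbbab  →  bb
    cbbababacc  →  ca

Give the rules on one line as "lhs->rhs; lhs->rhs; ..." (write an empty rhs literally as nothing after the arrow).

aa->b; bab->; bcc->cb; cc->

  | ccabcabaacb => abcabaacb => abcabbcb
  | bbbbccbacaac => bbbcbbacaac => bbbcbbacbc
  | cccbaacbaa => cbaacbaa => cbbcbaa => cbbcbb
  | baabc => bbbc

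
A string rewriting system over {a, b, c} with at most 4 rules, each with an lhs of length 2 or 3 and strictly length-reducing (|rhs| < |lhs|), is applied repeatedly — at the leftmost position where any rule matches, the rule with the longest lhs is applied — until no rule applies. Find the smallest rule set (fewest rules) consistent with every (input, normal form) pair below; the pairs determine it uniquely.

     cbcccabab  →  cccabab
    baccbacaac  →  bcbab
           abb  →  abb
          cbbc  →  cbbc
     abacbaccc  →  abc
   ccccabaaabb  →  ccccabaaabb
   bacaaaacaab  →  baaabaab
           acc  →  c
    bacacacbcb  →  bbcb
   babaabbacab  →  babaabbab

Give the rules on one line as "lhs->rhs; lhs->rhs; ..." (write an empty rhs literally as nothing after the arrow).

  | cbcccabab => cccabab
  | baccbacaac => bcbacaac => bcbaac => bcbab
  | abb
  | cbbc

aac->ab; ac->; bcc->c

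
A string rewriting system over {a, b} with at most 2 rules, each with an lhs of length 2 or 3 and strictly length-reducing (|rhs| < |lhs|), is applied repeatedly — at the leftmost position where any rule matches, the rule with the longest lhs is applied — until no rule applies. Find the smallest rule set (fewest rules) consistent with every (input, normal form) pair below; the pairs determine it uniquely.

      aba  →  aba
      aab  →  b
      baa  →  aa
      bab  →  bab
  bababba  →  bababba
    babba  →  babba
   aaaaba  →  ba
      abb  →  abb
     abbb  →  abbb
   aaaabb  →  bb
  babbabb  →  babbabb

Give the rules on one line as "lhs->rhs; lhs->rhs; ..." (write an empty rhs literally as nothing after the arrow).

  | aba
  | aab => b
  | baa => aa
  | bab

aab->b; baa->aa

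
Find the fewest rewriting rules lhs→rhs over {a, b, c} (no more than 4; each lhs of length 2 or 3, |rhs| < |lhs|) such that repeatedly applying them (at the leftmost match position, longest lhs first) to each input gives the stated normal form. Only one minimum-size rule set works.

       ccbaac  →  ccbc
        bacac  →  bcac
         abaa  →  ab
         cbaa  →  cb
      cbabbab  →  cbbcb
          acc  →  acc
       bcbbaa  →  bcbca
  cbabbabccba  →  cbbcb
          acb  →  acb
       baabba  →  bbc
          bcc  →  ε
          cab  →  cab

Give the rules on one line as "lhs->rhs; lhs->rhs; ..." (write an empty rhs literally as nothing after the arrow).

ba->b; bba->bc; bcc->

  | ccbaac => ccbac => ccbc
  | bacac => bcac
  | abaa => aba => ab
  | cbaa => cba => cb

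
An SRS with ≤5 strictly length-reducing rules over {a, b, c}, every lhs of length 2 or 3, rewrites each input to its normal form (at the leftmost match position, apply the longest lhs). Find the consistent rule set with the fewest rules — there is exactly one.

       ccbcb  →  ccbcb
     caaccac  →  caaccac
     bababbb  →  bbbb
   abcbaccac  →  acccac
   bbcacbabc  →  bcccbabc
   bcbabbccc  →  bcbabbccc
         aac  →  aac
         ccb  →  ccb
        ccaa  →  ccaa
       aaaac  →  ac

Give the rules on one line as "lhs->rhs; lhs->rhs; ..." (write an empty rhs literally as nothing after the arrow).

aaa->; aba->; bac->a; bca->cc

  | ccbcb
  | caaccac
  | bababbb => bbbb
  | abcbaccac => abcacac => acccac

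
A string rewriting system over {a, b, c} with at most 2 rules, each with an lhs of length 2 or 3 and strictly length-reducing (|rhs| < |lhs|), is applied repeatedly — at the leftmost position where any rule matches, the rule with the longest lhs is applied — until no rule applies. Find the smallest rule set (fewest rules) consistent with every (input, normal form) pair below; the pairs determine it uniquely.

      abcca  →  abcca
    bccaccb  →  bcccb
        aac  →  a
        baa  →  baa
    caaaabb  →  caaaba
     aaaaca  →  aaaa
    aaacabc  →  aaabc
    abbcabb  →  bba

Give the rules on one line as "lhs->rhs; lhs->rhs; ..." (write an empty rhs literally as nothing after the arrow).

abb->ba; ac->

  | abcca
  | bccaccb => bcccb
  | aac => a
  | baa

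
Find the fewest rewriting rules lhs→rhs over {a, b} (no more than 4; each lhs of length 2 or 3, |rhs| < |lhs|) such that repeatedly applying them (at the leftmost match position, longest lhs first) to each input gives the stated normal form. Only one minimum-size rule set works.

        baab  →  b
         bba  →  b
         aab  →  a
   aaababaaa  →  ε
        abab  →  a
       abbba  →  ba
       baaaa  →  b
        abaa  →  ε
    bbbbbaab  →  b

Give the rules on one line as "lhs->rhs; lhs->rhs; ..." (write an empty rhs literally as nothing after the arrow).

  | baab => b
  | bba => aa => b
  | aab => bb => a
  | aaababaaa => bababaaa => bbabaaa => aabaaa => bbaaa => aaaa => baa => ε

aa->b; ab->b; baa->; bb->a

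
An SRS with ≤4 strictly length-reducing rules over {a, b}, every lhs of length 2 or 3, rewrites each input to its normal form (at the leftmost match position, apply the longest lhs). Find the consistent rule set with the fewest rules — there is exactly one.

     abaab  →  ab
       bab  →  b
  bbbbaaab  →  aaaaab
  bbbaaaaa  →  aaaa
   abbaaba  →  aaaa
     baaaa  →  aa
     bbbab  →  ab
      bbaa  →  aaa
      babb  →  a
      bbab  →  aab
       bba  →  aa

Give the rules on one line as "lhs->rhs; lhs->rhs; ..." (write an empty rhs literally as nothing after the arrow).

  | abaab => ab
  | bab => b
  | bbbbaaab => abbaaab => aaaaab
  | bbbaaaaa => abaaaaa => aaaa

ba->; baa->; bb->a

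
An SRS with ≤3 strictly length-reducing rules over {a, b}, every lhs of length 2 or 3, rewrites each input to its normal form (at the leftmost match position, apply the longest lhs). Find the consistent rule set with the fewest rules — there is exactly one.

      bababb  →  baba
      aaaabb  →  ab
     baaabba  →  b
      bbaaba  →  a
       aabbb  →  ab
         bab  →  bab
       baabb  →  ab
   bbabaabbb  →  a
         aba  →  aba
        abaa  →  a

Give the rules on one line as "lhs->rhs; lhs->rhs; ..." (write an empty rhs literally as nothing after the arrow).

  | bababb => baba
  | aaaabb => baabb => bbbb => ab
  | baaabba => bbabba => abba => aa => b
  | bbaaba => aaba => bba => a

aa->b; bb->; bbb->a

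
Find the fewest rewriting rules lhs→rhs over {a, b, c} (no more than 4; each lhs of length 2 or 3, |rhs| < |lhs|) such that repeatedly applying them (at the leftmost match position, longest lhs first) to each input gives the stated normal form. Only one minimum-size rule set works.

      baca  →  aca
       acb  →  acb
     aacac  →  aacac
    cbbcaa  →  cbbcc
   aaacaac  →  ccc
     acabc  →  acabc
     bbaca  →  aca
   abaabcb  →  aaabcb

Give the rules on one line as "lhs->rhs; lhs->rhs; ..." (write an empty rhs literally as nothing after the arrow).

acc->cc; ba->a; caa->cc

  | baca => aca
  | acb
  | aacac
  | cbbcaa => cbbcc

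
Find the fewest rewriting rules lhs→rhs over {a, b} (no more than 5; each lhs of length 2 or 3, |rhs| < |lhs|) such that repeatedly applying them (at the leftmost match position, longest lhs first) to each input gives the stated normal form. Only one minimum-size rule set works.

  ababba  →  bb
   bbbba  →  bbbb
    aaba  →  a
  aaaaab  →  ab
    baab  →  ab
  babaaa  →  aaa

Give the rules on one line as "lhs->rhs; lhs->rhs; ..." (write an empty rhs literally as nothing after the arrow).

aab->b; ba->a; baa->a; bba->bb

  | ababba => aabba => bba => bb
  | bbbba => bbbb
  | aaba => ba => a
  | aaaaab => aaab => ab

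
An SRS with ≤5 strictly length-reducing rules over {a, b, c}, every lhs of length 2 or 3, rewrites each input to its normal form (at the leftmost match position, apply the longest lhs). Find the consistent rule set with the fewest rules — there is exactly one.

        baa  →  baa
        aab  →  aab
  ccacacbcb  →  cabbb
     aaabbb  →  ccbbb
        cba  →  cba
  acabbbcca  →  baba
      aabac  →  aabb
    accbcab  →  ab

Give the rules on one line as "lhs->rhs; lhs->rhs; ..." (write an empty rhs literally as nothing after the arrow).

  | baa
  | aab
  | ccacacbcb => cabacbcb => cabbbcb => cabbb
  | aaabbb => ccbbb

aaa->cc; ac->b; bc->; cac->ab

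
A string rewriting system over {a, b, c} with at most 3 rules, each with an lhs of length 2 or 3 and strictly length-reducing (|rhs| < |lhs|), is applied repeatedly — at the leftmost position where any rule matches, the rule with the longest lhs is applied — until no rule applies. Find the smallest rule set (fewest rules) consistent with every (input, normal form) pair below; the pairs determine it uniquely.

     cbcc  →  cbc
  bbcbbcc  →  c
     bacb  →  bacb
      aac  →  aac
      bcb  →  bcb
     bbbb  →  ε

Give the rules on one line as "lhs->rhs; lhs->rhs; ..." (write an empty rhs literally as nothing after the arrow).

  | cbcc => cbc
  | bbcbbcc => cbbcc => ccc => cc => c
  | bacb
  | aac

bb->; cc->c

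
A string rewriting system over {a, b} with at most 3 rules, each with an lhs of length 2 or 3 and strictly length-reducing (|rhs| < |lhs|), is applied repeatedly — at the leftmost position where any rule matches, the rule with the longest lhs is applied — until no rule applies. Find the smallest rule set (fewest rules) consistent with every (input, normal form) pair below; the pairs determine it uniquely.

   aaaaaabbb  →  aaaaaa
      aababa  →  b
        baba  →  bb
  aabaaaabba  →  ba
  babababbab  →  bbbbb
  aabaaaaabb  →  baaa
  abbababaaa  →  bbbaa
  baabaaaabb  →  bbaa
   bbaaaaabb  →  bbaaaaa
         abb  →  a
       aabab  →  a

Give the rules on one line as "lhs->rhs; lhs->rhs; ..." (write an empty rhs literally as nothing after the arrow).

ab->a; aba->b

  | aaaaaabbb => aaaaaabb => aaaaaab => aaaaaa
  | aababa => abba => aba => b
  | baba => bb
  | aabaaaabba => abaaabba => baabba => baaba => bab => ba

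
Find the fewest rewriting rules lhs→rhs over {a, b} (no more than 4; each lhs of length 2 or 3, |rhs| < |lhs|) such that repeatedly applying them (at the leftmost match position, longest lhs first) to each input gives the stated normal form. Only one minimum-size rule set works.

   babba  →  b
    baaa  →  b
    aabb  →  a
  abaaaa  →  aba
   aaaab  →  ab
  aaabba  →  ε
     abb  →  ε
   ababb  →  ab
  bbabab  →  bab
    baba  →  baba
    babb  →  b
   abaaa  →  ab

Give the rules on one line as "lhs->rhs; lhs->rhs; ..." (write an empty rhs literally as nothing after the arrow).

aa->; aaa->; bb->a

  | babba => baaa => b
  | baaa => b
  | aabb => bb => a
  | abaaaa => aba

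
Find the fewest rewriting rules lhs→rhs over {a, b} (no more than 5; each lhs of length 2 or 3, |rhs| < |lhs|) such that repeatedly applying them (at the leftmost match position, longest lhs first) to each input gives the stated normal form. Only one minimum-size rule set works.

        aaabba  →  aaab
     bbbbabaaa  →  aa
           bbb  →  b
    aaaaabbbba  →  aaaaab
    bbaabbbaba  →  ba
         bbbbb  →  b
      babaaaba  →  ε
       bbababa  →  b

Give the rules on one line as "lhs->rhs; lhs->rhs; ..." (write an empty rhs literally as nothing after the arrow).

aba->b; baa->aa; bb->; bba->b

  | aaabba => aaab
  | bbbbabaaa => bbabaaa => bbaaa => baa => aa
  | bbb => b
  | aaaaabbbba => aaaaabba => aaaaab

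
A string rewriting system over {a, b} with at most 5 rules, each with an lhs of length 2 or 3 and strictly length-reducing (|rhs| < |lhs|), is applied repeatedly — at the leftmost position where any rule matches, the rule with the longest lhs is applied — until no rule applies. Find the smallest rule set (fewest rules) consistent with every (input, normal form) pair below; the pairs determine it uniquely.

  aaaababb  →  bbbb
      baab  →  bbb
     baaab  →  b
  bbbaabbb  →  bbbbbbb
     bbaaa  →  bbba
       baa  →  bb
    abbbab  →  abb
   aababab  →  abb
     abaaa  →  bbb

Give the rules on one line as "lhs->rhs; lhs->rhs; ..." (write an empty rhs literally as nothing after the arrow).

  | aaaababb => ababb => bbbb
  | baab => bbb
  | baaab => bbab => b
  | bbbaabbb => bbbbbbb

aaa->; aba->bb; baa->bb; bab->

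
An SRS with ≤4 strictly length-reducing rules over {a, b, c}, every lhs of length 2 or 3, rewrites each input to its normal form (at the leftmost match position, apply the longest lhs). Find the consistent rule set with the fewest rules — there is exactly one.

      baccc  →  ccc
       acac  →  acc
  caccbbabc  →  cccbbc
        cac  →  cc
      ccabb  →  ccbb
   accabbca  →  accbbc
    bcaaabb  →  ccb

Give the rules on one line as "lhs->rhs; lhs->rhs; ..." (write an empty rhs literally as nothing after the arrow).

ba->; bcb->cc; ca->c

  | baccc => ccc
  | acac => acc
  | caccbbabc => cccbbabc => cccbbc
  | cac => cc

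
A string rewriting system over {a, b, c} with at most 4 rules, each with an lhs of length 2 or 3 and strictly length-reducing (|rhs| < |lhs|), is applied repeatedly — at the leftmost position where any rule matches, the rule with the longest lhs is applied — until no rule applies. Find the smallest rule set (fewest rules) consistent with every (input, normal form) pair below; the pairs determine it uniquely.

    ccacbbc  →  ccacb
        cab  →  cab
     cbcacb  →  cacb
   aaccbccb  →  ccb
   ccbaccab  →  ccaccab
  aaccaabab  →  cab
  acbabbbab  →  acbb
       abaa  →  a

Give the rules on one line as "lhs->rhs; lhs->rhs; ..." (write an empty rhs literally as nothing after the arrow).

  | ccacbbc => ccacb
  | cab
  | cbcacb => cacb
  | aaccbccb => bccbccb => cbccb => ccb

aa->b; ba->a; bc->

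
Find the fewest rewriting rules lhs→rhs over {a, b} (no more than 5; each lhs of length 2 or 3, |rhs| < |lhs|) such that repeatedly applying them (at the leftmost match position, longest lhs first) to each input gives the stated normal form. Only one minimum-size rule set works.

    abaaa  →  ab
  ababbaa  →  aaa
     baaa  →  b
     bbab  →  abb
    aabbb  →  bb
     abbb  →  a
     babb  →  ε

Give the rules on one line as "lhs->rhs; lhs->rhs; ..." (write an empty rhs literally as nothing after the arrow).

aab->; ba->b; bba->ab; bbb->

  | abaaa => abaa => aba => ab
  | ababbaa => abbbaa => aaa
  | baaa => baa => ba => b
  | bbab => abb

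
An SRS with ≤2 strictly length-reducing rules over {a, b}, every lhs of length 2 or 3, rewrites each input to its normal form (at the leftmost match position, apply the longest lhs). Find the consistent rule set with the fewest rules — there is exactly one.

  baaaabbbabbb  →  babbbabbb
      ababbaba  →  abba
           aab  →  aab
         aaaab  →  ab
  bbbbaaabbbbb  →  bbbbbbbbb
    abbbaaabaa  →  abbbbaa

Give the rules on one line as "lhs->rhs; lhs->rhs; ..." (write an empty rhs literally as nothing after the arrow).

  | baaaabbbabbb => babbbabbb
  | ababbaba => abbaba => abba
  | aab
  | aaaab => ab

aaa->; aba->a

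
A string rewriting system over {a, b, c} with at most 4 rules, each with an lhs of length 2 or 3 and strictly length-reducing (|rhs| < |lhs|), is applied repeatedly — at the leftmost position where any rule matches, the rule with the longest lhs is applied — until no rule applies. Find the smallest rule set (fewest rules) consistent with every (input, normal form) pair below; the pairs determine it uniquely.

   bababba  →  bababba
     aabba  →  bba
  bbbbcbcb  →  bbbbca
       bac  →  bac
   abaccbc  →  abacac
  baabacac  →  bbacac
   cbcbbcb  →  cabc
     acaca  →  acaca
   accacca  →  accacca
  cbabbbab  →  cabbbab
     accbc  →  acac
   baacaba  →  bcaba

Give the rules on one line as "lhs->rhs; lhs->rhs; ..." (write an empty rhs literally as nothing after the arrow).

aa->; cb->c; ccb->ca

  | bababba
  | aabba => bba
  | bbbbcbcb => bbbbccb => bbbbca
  | bac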